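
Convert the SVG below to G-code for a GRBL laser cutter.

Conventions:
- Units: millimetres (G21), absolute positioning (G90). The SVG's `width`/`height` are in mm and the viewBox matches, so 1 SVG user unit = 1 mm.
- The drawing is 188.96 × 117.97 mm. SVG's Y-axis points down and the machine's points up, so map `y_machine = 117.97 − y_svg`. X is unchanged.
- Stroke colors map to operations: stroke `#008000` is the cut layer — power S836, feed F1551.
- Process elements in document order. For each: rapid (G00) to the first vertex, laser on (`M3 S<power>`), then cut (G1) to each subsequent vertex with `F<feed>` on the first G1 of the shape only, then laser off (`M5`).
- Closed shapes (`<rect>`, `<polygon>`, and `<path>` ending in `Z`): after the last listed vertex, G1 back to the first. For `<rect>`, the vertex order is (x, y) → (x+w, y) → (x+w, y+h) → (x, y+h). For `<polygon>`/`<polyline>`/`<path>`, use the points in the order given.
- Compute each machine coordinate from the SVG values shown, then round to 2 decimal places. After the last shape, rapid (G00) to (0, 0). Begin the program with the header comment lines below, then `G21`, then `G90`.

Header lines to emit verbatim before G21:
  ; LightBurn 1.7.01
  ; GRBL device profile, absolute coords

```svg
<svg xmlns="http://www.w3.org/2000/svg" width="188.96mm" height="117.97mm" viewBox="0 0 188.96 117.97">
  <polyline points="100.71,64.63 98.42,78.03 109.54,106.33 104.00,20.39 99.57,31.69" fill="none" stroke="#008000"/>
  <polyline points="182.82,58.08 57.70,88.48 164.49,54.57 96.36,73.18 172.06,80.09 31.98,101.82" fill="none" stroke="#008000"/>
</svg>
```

1 u = 1 mm; y_m = 117.97 − y.

[1] `<polyline>` open polyline, #008000→cut S836 F1551: (100.71,53.34) → (98.42,39.94) → (109.54,11.64) → (104.00,97.58) → (99.57,86.28)

[2] `<polyline>` open polyline, #008000→cut S836 F1551: (182.82,59.89) → (57.70,29.49) → (164.49,63.40) → (96.36,44.79) → (172.06,37.88) → (31.98,16.15)

; LightBurn 1.7.01
; GRBL device profile, absolute coords
G21
G90
G00 X100.71 Y53.34
M3 S836
G1 X98.42 Y39.94 F1551
G1 X109.54 Y11.64
G1 X104.00 Y97.58
G1 X99.57 Y86.28
M5
G00 X182.82 Y59.89
M3 S836
G1 X57.70 Y29.49 F1551
G1 X164.49 Y63.40
G1 X96.36 Y44.79
G1 X172.06 Y37.88
G1 X31.98 Y16.15
M5
G00 X0.00 Y0.00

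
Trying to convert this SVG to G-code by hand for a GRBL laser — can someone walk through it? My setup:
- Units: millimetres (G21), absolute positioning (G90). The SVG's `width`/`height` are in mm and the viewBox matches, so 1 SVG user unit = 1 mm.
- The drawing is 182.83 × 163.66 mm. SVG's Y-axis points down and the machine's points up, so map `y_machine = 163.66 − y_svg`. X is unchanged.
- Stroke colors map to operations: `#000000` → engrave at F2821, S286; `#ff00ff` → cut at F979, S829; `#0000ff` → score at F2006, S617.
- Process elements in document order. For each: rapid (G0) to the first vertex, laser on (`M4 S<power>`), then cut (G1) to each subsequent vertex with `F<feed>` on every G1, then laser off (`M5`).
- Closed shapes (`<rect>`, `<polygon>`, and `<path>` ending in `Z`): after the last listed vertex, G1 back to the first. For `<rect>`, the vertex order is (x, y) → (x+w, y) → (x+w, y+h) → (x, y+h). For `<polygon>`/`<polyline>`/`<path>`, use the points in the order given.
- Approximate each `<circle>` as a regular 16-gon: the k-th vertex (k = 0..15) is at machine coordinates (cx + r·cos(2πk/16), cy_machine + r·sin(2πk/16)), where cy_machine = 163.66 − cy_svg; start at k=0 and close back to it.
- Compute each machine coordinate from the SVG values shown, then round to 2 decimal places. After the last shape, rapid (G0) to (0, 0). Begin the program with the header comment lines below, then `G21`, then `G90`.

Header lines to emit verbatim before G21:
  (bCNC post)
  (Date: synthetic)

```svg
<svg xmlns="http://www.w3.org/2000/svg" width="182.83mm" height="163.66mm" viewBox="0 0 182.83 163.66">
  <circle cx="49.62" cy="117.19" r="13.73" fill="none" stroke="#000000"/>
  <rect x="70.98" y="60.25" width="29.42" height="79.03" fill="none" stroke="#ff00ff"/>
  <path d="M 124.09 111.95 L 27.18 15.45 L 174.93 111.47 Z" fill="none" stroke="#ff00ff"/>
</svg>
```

(bCNC post)
(Date: synthetic)
G21
G90
G0 X63.35 Y46.47
M4 S286
G1 X62.30 Y51.72 F2821
G1 X59.33 Y56.18 F2821
G1 X54.87 Y59.15 F2821
G1 X49.62 Y60.20 F2821
G1 X44.37 Y59.15 F2821
G1 X39.91 Y56.18 F2821
G1 X36.94 Y51.72 F2821
G1 X35.89 Y46.47 F2821
G1 X36.94 Y41.22 F2821
G1 X39.91 Y36.76 F2821
G1 X44.37 Y33.79 F2821
G1 X49.62 Y32.74 F2821
G1 X54.87 Y33.79 F2821
G1 X59.33 Y36.76 F2821
G1 X62.30 Y41.22 F2821
G1 X63.35 Y46.47 F2821
M5
G0 X70.98 Y103.41
M4 S829
G1 X100.40 Y103.41 F979
G1 X100.40 Y24.38 F979
G1 X70.98 Y24.38 F979
G1 X70.98 Y103.41 F979
M5
G0 X124.09 Y51.71
M4 S829
G1 X27.18 Y148.21 F979
G1 X174.93 Y52.19 F979
G1 X124.09 Y51.71 F979
M5
G0 X0.00 Y0.00

1 u = 1 mm; y_m = 163.66 − y.

[1] `<circle>` circle, #000000→engrave S286 F2821: (63.35,46.47) → (62.30,51.72) → (59.33,56.18) → (54.87,59.15) → (49.62,60.20) → (44.37,59.15) → (39.91,56.18) → (36.94,51.72) → (35.89,46.47) → (36.94,41.22) → (39.91,36.76) → (44.37,33.79) → (49.62,32.74) → (54.87,33.79) → (59.33,36.76) → (62.30,41.22) → (63.35,46.47) (closed)

[2] `<rect>` rectangle, #ff00ff→cut S829 F979: (70.98,103.41) → (100.40,103.41) → (100.40,24.38) → (70.98,24.38) → (70.98,103.41) (closed)

[3] `<path>` closed polygon, #ff00ff→cut S829 F979: (124.09,51.71) → (27.18,148.21) → (174.93,52.19) → (124.09,51.71) (closed)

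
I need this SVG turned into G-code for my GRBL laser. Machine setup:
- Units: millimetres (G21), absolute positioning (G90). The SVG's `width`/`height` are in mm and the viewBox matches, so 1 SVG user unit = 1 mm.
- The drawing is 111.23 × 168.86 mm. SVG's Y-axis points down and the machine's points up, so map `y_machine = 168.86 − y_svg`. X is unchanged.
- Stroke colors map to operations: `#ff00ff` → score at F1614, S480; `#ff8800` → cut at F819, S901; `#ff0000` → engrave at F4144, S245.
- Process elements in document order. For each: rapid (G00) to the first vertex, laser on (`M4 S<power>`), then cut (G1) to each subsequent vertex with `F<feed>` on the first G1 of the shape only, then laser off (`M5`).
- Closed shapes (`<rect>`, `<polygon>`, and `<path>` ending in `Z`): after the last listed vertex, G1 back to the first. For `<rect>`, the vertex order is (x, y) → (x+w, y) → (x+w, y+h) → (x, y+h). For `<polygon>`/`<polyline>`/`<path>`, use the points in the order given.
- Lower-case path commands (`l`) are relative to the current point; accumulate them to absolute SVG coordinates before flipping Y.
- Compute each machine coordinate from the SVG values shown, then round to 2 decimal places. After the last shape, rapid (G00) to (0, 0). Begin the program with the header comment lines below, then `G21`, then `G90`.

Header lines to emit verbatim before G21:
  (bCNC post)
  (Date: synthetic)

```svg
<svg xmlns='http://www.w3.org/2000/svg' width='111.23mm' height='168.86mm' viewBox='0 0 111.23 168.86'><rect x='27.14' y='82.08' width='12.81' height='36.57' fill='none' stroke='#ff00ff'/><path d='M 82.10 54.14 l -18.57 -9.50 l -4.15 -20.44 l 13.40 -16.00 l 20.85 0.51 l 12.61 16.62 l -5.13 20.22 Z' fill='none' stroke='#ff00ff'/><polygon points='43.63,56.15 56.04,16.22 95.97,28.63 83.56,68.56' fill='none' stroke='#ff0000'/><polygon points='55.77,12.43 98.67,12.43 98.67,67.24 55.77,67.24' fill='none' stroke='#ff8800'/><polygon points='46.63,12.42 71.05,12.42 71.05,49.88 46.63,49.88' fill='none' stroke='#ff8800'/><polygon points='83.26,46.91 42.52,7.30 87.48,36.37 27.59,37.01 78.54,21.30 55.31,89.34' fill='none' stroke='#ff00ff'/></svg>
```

(bCNC post)
(Date: synthetic)
G21
G90
G00 X27.14 Y86.78
M4 S480
G1 X39.95 Y86.78 F1614
G1 X39.95 Y50.21
G1 X27.14 Y50.21
G1 X27.14 Y86.78
M5
G00 X82.10 Y114.72
M4 S480
G1 X63.53 Y124.22 F1614
G1 X59.38 Y144.66
G1 X72.78 Y160.66
G1 X93.63 Y160.15
G1 X106.24 Y143.53
G1 X101.11 Y123.31
G1 X82.10 Y114.72
M5
G00 X43.63 Y112.71
M4 S245
G1 X56.04 Y152.64 F4144
G1 X95.97 Y140.23
G1 X83.56 Y100.30
G1 X43.63 Y112.71
M5
G00 X55.77 Y156.43
M4 S901
G1 X98.67 Y156.43 F819
G1 X98.67 Y101.62
G1 X55.77 Y101.62
G1 X55.77 Y156.43
M5
G00 X46.63 Y156.44
M4 S901
G1 X71.05 Y156.44 F819
G1 X71.05 Y118.98
G1 X46.63 Y118.98
G1 X46.63 Y156.44
M5
G00 X83.26 Y121.95
M4 S480
G1 X42.52 Y161.56 F1614
G1 X87.48 Y132.49
G1 X27.59 Y131.85
G1 X78.54 Y147.56
G1 X55.31 Y79.52
G1 X83.26 Y121.95
M5
G00 X0.00 Y0.00

1 u = 1 mm; y_m = 168.86 − y.

[1] `<rect>` rectangle, #ff00ff→score S480 F1614: (27.14,86.78) → (39.95,86.78) → (39.95,50.21) → (27.14,50.21) → (27.14,86.78) (closed)

[2] `<path>` regular polygon, #ff00ff→score S480 F1614: (82.10,114.72) → (63.53,124.22) → (59.38,144.66) → (72.78,160.66) → (93.63,160.15) → (106.24,143.53) → (101.11,123.31) → (82.10,114.72) (closed)

[3] `<polygon>` regular polygon, #ff0000→engrave S245 F4144: (43.63,112.71) → (56.04,152.64) → (95.97,140.23) → (83.56,100.30) → (43.63,112.71) (closed)

[4] `<polygon>` rectangle, #ff8800→cut S901 F819: (55.77,156.43) → (98.67,156.43) → (98.67,101.62) → (55.77,101.62) → (55.77,156.43) (closed)

[5] `<polygon>` rectangle, #ff8800→cut S901 F819: (46.63,156.44) → (71.05,156.44) → (71.05,118.98) → (46.63,118.98) → (46.63,156.44) (closed)

[6] `<polygon>` closed polygon, #ff00ff→score S480 F1614: (83.26,121.95) → (42.52,161.56) → (87.48,132.49) → (27.59,131.85) → (78.54,147.56) → (55.31,79.52) → (83.26,121.95) (closed)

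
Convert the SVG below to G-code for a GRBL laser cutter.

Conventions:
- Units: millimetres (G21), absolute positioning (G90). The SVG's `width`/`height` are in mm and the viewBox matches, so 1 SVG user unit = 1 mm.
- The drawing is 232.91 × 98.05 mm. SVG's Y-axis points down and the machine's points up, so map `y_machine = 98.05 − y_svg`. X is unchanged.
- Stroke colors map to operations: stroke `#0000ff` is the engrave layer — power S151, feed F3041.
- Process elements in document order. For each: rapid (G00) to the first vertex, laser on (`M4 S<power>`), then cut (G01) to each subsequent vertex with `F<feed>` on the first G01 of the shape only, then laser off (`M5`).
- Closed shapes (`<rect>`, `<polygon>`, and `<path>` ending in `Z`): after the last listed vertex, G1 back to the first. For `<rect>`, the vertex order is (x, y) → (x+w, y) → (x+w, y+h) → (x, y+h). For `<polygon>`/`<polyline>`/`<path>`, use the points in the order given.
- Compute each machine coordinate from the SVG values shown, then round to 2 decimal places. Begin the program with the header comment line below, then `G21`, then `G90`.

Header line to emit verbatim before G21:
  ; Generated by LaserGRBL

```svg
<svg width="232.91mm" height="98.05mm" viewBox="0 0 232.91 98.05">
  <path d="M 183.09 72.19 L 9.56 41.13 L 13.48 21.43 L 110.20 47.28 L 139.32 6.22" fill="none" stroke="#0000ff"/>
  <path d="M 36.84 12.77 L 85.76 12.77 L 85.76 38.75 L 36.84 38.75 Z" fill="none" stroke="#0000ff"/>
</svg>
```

; Generated by LaserGRBL
G21
G90
G00 X183.09 Y25.86
M4 S151
G01 X9.56 Y56.92 F3041
G01 X13.48 Y76.62
G01 X110.20 Y50.77
G01 X139.32 Y91.83
M5
G00 X36.84 Y85.28
M4 S151
G01 X85.76 Y85.28 F3041
G01 X85.76 Y59.30
G01 X36.84 Y59.30
G01 X36.84 Y85.28
M5

1 u = 1 mm; y_m = 98.05 − y.

[1] `<path>` open polyline, #0000ff→engrave S151 F3041: (183.09,25.86) → (9.56,56.92) → (13.48,76.62) → (110.20,50.77) → (139.32,91.83)

[2] `<path>` rectangle, #0000ff→engrave S151 F3041: (36.84,85.28) → (85.76,85.28) → (85.76,59.30) → (36.84,59.30) → (36.84,85.28) (closed)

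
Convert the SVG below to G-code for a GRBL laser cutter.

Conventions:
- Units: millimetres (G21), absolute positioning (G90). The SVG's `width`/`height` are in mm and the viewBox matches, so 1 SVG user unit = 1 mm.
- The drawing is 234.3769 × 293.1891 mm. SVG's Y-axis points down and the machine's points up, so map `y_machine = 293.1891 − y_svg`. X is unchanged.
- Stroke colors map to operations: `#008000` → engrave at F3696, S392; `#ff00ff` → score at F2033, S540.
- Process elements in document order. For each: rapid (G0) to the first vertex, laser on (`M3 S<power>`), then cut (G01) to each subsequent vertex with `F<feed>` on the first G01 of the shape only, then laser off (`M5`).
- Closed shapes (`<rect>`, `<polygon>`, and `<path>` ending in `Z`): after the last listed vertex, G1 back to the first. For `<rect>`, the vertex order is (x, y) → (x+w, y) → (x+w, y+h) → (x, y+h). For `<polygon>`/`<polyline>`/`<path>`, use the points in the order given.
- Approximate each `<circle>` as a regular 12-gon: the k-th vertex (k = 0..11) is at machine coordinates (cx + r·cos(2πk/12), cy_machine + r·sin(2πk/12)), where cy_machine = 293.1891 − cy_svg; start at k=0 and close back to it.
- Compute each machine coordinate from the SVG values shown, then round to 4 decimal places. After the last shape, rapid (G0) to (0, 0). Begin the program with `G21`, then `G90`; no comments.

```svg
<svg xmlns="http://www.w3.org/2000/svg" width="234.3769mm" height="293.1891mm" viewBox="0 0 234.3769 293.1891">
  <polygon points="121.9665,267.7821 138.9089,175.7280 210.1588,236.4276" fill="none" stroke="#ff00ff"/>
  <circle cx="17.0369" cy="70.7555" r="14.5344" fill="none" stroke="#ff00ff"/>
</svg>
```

G21
G90
G0 X121.9665 Y25.4070
M3 S540
G01 X138.9089 Y117.4611 F2033
G01 X210.1588 Y56.7615
G01 X121.9665 Y25.4070
M5
G0 X31.5713 Y222.4336
M3 S540
G01 X29.6241 Y229.7008 F2033
G01 X24.3041 Y235.0208
G01 X17.0369 Y236.9680
G01 X9.7697 Y235.0208
G01 X4.4497 Y229.7008
G01 X2.5025 Y222.4336
G01 X4.4497 Y215.1664
G01 X9.7697 Y209.8464
G01 X17.0369 Y207.8992
G01 X24.3041 Y209.8464
G01 X29.6241 Y215.1664
G01 X31.5713 Y222.4336
M5
G0 X0.0000 Y0.0000

viewBox `0 0 234.3769 293.1891` with mm width/height → 1 unit = 1 mm. Flip: y_m = 293.1891 − y_svg.

**Shape 1** — `<polygon>` regular polygon, stroke `#ff00ff` → score (S540, F2033). Machine vertices: (121.9665,25.4070) → (138.9089,117.4611) → (210.1588,56.7615) → (121.9665,25.4070). Closed: final G1 returns to the first vertex.

**Shape 2** — `<circle>` circle, stroke `#ff00ff` → score (S540, F2033). Machine vertices: (31.5713,222.4336) → (29.6241,229.7008) → (24.3041,235.0208) → (17.0369,236.9680) → (9.7697,235.0208) → (4.4497,229.7008) → (2.5025,222.4336) → (4.4497,215.1664) → (9.7697,209.8464) → (17.0369,207.8992) → (24.3041,209.8464) → (29.6241,215.1664) → (31.5713,222.4336). Closed: final G1 returns to the first vertex.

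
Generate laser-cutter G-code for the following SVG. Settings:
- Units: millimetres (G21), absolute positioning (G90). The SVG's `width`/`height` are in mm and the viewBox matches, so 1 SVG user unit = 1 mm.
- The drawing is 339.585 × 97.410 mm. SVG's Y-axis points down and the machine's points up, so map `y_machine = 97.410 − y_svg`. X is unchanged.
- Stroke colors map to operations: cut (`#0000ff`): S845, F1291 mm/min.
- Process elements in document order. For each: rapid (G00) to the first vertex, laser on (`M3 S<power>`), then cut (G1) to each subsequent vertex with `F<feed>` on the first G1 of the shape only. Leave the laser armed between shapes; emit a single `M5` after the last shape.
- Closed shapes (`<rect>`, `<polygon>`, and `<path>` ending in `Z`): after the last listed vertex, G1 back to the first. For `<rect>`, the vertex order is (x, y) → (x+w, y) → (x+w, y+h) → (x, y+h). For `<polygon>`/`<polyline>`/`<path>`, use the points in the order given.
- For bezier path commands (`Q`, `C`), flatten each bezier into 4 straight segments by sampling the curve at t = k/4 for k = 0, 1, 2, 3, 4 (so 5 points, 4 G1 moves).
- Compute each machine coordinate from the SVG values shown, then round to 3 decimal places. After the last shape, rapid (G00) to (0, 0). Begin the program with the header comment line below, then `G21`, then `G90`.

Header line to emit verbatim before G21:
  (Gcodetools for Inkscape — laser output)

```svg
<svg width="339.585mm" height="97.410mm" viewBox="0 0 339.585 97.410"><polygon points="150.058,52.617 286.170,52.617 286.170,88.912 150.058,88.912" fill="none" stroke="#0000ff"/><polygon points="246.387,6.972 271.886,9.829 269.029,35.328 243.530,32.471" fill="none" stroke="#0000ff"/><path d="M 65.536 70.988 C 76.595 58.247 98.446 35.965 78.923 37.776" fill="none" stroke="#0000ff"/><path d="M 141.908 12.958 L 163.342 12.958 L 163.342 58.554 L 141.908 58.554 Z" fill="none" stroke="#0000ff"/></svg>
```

Since the viewBox matches the mm dimensions, user units are millimetres directly. The only transform is the Y-flip y_m = 97.410 − y_svg.

Shape 1 is a rectangle drawn with `<polygon>`. Its stroke #0000ff means cut at S845, F1291. After flipping Y the toolpath is (150.058,44.793) → (286.170,44.793) → (286.170,8.498) → (150.058,8.498) → (150.058,44.793), returning to the start.

Shape 2 is a regular polygon drawn with `<polygon>`. Its stroke #0000ff means cut at S845, F1291. After flipping Y the toolpath is (246.387,90.438) → (271.886,87.581) → (269.029,62.082) → (243.530,64.939) → (246.387,90.438), returning to the start.

Shape 3 is a cubic bezier drawn with `<path>`. Its stroke #0000ff means cut at S845, F1291. After flipping Y the toolpath is (65.536,26.422) → (75.039,37.241) → (83.698,48.485) → (86.623,57.000) → (78.923,59.634).

Shape 4 is a rectangle drawn with `<path>`. Its stroke #0000ff means cut at S845, F1291. After flipping Y the toolpath is (141.908,84.452) → (163.342,84.452) → (163.342,38.856) → (141.908,38.856) → (141.908,84.452), returning to the start.

(Gcodetools for Inkscape — laser output)
G21
G90
G00 X150.058 Y44.793
M3 S845
G1 X286.170 Y44.793 F1291
G1 X286.170 Y8.498
G1 X150.058 Y8.498
G1 X150.058 Y44.793
G00 X246.387 Y90.438
M3 S845
G1 X271.886 Y87.581 F1291
G1 X269.029 Y62.082
G1 X243.530 Y64.939
G1 X246.387 Y90.438
G00 X65.536 Y26.422
M3 S845
G1 X75.039 Y37.241 F1291
G1 X83.698 Y48.485
G1 X86.623 Y57.000
G1 X78.923 Y59.634
G00 X141.908 Y84.452
M3 S845
G1 X163.342 Y84.452 F1291
G1 X163.342 Y38.856
G1 X141.908 Y38.856
G1 X141.908 Y84.452
M5
G00 X0.000 Y0.000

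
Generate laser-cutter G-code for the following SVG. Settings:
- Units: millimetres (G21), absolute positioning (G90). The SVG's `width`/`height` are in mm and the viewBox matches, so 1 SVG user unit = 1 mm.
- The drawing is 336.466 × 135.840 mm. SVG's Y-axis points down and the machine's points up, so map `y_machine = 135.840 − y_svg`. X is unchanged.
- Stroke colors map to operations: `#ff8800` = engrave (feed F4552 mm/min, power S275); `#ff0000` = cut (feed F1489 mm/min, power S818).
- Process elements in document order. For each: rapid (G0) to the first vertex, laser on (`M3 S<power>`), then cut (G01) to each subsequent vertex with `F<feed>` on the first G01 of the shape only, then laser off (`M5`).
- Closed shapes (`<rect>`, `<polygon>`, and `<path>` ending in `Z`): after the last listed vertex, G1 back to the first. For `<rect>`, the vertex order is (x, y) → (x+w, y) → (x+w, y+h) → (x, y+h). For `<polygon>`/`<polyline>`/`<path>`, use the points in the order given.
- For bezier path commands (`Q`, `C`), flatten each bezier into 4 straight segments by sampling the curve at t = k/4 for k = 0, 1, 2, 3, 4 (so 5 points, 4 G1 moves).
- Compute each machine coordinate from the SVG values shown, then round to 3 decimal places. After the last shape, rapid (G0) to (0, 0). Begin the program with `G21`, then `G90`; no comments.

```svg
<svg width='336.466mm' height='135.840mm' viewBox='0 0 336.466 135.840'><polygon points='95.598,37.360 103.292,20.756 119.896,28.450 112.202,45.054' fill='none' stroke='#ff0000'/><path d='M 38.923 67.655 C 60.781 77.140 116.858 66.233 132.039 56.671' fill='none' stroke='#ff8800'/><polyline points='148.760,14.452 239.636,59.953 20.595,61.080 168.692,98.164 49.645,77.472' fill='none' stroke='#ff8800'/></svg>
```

1 u = 1 mm; y_m = 135.840 − y.

[1] `<polygon>` regular polygon, #ff0000→cut S818 F1489: (95.598,98.480) → (103.292,115.084) → (119.896,107.390) → (112.202,90.786) → (95.598,98.480) (closed)

[2] `<path>` cubic bezier, #ff8800→engrave S275 F4552: (38.923,68.185) → (60.559,64.555) → (87.985,66.534) → (114.159,72.085) → (132.039,79.169)

[3] `<polyline>` open polyline, #ff8800→engrave S275 F4552: (148.760,121.388) → (239.636,75.887) → (20.595,74.760) → (168.692,37.676) → (49.645,58.368)

G21
G90
G0 X95.598 Y98.480
M3 S818
G01 X103.292 Y115.084 F1489
G01 X119.896 Y107.390
G01 X112.202 Y90.786
G01 X95.598 Y98.480
M5
G0 X38.923 Y68.185
M3 S275
G01 X60.559 Y64.555 F4552
G01 X87.985 Y66.534
G01 X114.159 Y72.085
G01 X132.039 Y79.169
M5
G0 X148.760 Y121.388
M3 S275
G01 X239.636 Y75.887 F4552
G01 X20.595 Y74.760
G01 X168.692 Y37.676
G01 X49.645 Y58.368
M5
G0 X0.000 Y0.000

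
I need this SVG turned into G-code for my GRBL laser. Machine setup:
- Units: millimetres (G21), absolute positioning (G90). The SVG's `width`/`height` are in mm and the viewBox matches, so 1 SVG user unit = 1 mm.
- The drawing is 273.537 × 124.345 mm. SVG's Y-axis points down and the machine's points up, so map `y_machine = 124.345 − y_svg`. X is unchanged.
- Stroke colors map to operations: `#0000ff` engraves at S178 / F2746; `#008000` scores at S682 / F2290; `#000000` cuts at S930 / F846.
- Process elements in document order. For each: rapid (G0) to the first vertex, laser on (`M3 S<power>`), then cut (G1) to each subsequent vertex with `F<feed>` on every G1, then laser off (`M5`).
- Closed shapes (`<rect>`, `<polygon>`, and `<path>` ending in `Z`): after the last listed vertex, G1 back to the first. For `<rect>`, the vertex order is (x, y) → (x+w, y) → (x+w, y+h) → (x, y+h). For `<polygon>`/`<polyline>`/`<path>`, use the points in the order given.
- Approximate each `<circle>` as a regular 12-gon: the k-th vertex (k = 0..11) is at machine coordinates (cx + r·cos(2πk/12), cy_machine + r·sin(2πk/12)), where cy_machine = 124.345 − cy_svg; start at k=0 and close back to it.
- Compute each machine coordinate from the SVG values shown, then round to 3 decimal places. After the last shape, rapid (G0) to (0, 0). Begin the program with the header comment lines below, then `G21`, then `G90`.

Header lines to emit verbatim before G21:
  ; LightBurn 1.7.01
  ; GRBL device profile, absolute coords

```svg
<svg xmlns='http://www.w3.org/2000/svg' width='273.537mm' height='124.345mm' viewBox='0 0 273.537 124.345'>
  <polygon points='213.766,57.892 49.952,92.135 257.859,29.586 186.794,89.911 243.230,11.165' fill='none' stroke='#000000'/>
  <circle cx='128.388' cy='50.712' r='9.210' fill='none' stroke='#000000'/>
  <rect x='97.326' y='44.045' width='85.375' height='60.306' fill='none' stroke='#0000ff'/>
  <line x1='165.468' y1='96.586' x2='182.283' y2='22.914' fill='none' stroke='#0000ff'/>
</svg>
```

; LightBurn 1.7.01
; GRBL device profile, absolute coords
G21
G90
G0 X213.766 Y66.453
M3 S930
G1 X49.952 Y32.210 F846
G1 X257.859 Y94.759 F846
G1 X186.794 Y34.434 F846
G1 X243.230 Y113.180 F846
G1 X213.766 Y66.453 F846
M5
G0 X137.598 Y73.633
M3 S930
G1 X136.364 Y78.238 F846
G1 X132.993 Y81.609 F846
G1 X128.388 Y82.843 F846
G1 X123.783 Y81.609 F846
G1 X120.412 Y78.238 F846
G1 X119.178 Y73.633 F846
G1 X120.412 Y69.028 F846
G1 X123.783 Y65.657 F846
G1 X128.388 Y64.423 F846
G1 X132.993 Y65.657 F846
G1 X136.364 Y69.028 F846
G1 X137.598 Y73.633 F846
M5
G0 X97.326 Y80.300
M3 S178
G1 X182.701 Y80.300 F2746
G1 X182.701 Y19.994 F2746
G1 X97.326 Y19.994 F2746
G1 X97.326 Y80.300 F2746
M5
G0 X165.468 Y27.759
M3 S178
G1 X182.283 Y101.431 F2746
M5
G0 X0.000 Y0.000

Since the viewBox matches the mm dimensions, user units are millimetres directly. The only transform is the Y-flip y_m = 124.345 − y_svg.

Shape 1 is a closed polygon drawn with `<polygon>`. Its stroke #000000 means cut at S930, F846. After flipping Y the toolpath is (213.766,66.453) → (49.952,32.210) → (257.859,94.759) → (186.794,34.434) → (243.230,113.180) → (213.766,66.453), returning to the start.

Shape 2 is a circle drawn with `<circle>`. Its stroke #000000 means cut at S930, F846. After flipping Y the toolpath is (137.598,73.633) → (136.364,78.238) → (132.993,81.609) → (128.388,82.843) → (123.783,81.609) → (120.412,78.238) → (119.178,73.633) → (120.412,69.028) → (123.783,65.657) → (128.388,64.423) → (132.993,65.657) → (136.364,69.028) → (137.598,73.633), returning to the start.

Shape 3 is a rectangle drawn with `<rect>`. Its stroke #0000ff means engrave at S178, F2746. After flipping Y the toolpath is (97.326,80.300) → (182.701,80.300) → (182.701,19.994) → (97.326,19.994) → (97.326,80.300), returning to the start.

Shape 4 is a line segment drawn with `<line>`. Its stroke #0000ff means engrave at S178, F2746. After flipping Y the toolpath is (165.468,27.759) → (182.283,101.431).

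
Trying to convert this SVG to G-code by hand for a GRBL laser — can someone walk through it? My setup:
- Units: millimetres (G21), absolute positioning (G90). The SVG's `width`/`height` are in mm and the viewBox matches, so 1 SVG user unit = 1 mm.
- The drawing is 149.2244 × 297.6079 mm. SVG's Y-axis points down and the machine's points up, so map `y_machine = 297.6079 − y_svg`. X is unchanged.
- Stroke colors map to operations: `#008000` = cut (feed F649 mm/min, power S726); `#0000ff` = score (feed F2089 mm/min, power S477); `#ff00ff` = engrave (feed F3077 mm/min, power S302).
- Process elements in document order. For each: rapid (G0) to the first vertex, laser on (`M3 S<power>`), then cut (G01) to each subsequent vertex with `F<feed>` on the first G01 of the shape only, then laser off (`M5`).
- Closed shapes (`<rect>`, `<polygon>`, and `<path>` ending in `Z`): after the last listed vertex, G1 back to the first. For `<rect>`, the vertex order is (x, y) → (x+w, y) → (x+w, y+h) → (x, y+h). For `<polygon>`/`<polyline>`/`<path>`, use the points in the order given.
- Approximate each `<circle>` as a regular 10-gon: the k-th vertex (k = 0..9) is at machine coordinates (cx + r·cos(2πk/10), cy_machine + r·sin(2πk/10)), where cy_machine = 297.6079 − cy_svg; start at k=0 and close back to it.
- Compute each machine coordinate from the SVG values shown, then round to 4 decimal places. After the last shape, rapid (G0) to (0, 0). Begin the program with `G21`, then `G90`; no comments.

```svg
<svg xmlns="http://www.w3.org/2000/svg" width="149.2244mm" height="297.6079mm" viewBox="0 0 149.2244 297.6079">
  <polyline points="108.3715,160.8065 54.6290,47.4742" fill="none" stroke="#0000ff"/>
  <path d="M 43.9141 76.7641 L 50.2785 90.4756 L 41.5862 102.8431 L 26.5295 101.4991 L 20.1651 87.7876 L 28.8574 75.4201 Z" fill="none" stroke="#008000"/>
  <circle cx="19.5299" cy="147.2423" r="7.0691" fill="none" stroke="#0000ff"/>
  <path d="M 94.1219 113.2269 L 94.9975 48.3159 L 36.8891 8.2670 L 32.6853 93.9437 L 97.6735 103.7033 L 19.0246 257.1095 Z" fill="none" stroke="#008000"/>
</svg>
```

viewBox `0 0 149.2244 297.6079` with mm width/height → 1 unit = 1 mm. Flip: y_m = 297.6079 − y_svg.

**Shape 1** — `<polyline>` line segment, stroke `#0000ff` → score (S477, F2089). Machine vertices: (108.3715,136.8014) → (54.6290,250.1337). Open path.

**Shape 2** — `<path>` regular polygon, stroke `#008000` → cut (S726, F649). Machine vertices: (43.9141,220.8438) → (50.2785,207.1323) → (41.5862,194.7648) → (26.5295,196.1088) → (20.1651,209.8203) → (28.8574,222.1878) → (43.9141,220.8438). Closed: final G1 returns to the first vertex.

**Shape 3** — `<circle>` circle, stroke `#0000ff` → score (S477, F2089). Machine vertices: (26.5990,150.3656) → (25.2489,154.5207) → (21.7144,157.0887) → (17.3454,157.0887) → (13.8109,154.5207) → (12.4608,150.3656) → (13.8109,146.2105) → (17.3454,143.6425) → (21.7144,143.6425) → (25.2489,146.2105) → (26.5990,150.3656). Closed: final G1 returns to the first vertex.

**Shape 4** — `<path>` closed polygon, stroke `#008000` → cut (S726, F649). Machine vertices: (94.1219,184.3810) → (94.9975,249.2920) → (36.8891,289.3409) → (32.6853,203.6642) → (97.6735,193.9046) → (19.0246,40.4984) → (94.1219,184.3810). Closed: final G1 returns to the first vertex.

G21
G90
G0 X108.3715 Y136.8014
M3 S477
G01 X54.6290 Y250.1337 F2089
M5
G0 X43.9141 Y220.8438
M3 S726
G01 X50.2785 Y207.1323 F649
G01 X41.5862 Y194.7648
G01 X26.5295 Y196.1088
G01 X20.1651 Y209.8203
G01 X28.8574 Y222.1878
G01 X43.9141 Y220.8438
M5
G0 X26.5990 Y150.3656
M3 S477
G01 X25.2489 Y154.5207 F2089
G01 X21.7144 Y157.0887
G01 X17.3454 Y157.0887
G01 X13.8109 Y154.5207
G01 X12.4608 Y150.3656
G01 X13.8109 Y146.2105
G01 X17.3454 Y143.6425
G01 X21.7144 Y143.6425
G01 X25.2489 Y146.2105
G01 X26.5990 Y150.3656
M5
G0 X94.1219 Y184.3810
M3 S726
G01 X94.9975 Y249.2920 F649
G01 X36.8891 Y289.3409
G01 X32.6853 Y203.6642
G01 X97.6735 Y193.9046
G01 X19.0246 Y40.4984
G01 X94.1219 Y184.3810
M5
G0 X0.0000 Y0.0000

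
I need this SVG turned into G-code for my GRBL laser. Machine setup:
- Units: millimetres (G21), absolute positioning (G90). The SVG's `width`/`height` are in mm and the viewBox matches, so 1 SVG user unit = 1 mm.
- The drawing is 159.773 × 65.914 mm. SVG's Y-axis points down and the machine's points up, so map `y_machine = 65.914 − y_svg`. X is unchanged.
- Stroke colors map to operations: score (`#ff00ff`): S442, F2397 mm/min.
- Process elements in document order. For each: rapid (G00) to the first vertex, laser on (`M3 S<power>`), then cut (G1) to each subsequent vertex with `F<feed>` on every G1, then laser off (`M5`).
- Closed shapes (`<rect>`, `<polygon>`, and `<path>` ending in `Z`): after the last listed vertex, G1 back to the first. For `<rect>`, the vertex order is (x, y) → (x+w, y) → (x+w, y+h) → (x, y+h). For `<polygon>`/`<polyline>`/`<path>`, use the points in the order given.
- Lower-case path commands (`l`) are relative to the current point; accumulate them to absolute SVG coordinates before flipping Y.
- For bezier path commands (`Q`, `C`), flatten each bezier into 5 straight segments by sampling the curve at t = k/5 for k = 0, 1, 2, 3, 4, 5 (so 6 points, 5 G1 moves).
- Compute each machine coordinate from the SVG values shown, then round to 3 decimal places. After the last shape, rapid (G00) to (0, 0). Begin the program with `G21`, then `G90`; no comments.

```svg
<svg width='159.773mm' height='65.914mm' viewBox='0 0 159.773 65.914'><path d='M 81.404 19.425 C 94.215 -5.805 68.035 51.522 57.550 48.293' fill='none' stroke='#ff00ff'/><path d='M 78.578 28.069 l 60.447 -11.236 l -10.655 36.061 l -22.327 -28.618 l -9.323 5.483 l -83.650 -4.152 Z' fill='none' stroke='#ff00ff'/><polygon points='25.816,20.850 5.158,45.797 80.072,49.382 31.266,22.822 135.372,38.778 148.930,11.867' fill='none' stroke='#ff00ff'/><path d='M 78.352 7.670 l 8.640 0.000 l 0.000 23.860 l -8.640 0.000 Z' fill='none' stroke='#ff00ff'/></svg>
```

Since the viewBox matches the mm dimensions, user units are millimetres directly. The only transform is the Y-flip y_m = 65.914 − y_svg.

Shape 1 is a cubic bezier drawn with `<path>`. Its stroke #ff00ff means score at S442, F2397. After flipping Y the toolpath is (81.404,46.489) → (84.849,52.865) → (81.561,46.297) → (74.166,33.654) → (65.287,21.805) → (57.550,17.621).

Shape 2 is a closed polygon drawn with `<path>`. Its stroke #ff00ff means score at S442, F2397. After flipping Y the toolpath is (78.578,37.845) → (139.025,49.081) → (128.370,13.020) → (106.043,41.638) → (96.720,36.155) → (13.070,40.307) → (78.578,37.845), returning to the start.

Shape 3 is a closed polygon drawn with `<polygon>`. Its stroke #ff00ff means score at S442, F2397. After flipping Y the toolpath is (25.816,45.064) → (5.158,20.117) → (80.072,16.532) → (31.266,43.092) → (135.372,27.136) → (148.930,54.047) → (25.816,45.064), returning to the start.

Shape 4 is a rectangle drawn with `<path>`. Its stroke #ff00ff means score at S442, F2397. After flipping Y the toolpath is (78.352,58.244) → (86.992,58.244) → (86.992,34.384) → (78.352,34.384) → (78.352,58.244), returning to the start.

G21
G90
G00 X81.404 Y46.489
M3 S442
G1 X84.849 Y52.865 F2397
G1 X81.561 Y46.297 F2397
G1 X74.166 Y33.654 F2397
G1 X65.287 Y21.805 F2397
G1 X57.550 Y17.621 F2397
M5
G00 X78.578 Y37.845
M3 S442
G1 X139.025 Y49.081 F2397
G1 X128.370 Y13.020 F2397
G1 X106.043 Y41.638 F2397
G1 X96.720 Y36.155 F2397
G1 X13.070 Y40.307 F2397
G1 X78.578 Y37.845 F2397
M5
G00 X25.816 Y45.064
M3 S442
G1 X5.158 Y20.117 F2397
G1 X80.072 Y16.532 F2397
G1 X31.266 Y43.092 F2397
G1 X135.372 Y27.136 F2397
G1 X148.930 Y54.047 F2397
G1 X25.816 Y45.064 F2397
M5
G00 X78.352 Y58.244
M3 S442
G1 X86.992 Y58.244 F2397
G1 X86.992 Y34.384 F2397
G1 X78.352 Y34.384 F2397
G1 X78.352 Y58.244 F2397
M5
G00 X0.000 Y0.000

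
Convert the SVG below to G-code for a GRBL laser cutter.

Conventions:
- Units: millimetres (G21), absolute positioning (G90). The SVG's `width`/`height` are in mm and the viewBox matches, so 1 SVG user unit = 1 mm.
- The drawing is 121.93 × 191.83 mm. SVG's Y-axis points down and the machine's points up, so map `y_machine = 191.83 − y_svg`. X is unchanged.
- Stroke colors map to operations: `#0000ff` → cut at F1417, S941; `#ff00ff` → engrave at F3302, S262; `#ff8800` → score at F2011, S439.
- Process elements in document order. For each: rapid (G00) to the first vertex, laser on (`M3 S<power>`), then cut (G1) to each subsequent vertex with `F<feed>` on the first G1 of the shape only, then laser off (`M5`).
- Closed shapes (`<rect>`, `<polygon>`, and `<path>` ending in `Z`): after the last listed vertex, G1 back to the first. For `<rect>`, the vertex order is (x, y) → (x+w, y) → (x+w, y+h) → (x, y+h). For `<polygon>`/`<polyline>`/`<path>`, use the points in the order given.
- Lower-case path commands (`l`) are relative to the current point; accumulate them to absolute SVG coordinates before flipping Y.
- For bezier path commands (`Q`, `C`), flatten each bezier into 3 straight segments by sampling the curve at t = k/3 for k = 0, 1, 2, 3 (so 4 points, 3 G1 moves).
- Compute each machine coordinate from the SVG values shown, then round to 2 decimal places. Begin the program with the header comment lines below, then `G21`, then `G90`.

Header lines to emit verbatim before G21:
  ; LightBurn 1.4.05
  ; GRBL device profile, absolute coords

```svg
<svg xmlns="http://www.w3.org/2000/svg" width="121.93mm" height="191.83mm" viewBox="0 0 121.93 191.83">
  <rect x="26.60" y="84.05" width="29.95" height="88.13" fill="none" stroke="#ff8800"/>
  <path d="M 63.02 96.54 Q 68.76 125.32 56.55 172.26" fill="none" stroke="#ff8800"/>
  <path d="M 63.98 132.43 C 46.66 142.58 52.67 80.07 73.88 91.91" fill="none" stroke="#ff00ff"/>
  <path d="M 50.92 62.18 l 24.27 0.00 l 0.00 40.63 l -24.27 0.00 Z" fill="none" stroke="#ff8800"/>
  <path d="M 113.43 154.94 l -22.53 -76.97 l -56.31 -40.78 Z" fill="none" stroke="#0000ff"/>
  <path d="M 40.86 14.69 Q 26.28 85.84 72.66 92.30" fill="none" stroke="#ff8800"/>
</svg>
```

; LightBurn 1.4.05
; GRBL device profile, absolute coords
G21
G90
G00 X26.60 Y107.78
M3 S439
G1 X56.55 Y107.78 F2011
G1 X56.55 Y19.65
G1 X26.60 Y19.65
G1 X26.60 Y107.78
M5
G00 X63.02 Y95.29
M3 S439
G1 X64.85 Y74.09 F2011
G1 X62.70 Y48.85
G1 X56.55 Y19.57
M5
G00 X63.98 Y59.40
M3 S262
G1 X54.14 Y68.03 F3302
G1 X58.04 Y92.42
G1 X73.88 Y99.92
M5
G00 X50.92 Y129.65
M3 S439
G1 X75.19 Y129.65 F2011
G1 X75.19 Y89.02
G1 X50.92 Y89.02
G1 X50.92 Y129.65
M5
G00 X113.43 Y36.89
M3 S941
G1 X90.90 Y113.86 F1417
G1 X34.59 Y154.64
G1 X113.43 Y36.89
M5
G00 X40.86 Y177.14
M3 S439
G1 X37.91 Y136.89 F2011
G1 X48.51 Y111.02
G1 X72.66 Y99.53
M5

viewBox `0 0 121.93 191.83` with mm width/height → 1 unit = 1 mm. Flip: y_m = 191.83 − y_svg.

**Shape 1** — `<rect>` rectangle, stroke `#ff8800` → score (S439, F2011). Machine vertices: (26.60,107.78) → (56.55,107.78) → (56.55,19.65) → (26.60,19.65) → (26.60,107.78). Closed: final G1 returns to the first vertex.

**Shape 2** — `<path>` quadratic bezier, stroke `#ff8800` → score (S439, F2011). Control points (SVG): P0=(63.02,96.54), P1=(68.76,125.32), P2=(56.55,172.26); sampled at t=k/3. Machine vertices: (63.02,95.29) → (64.85,74.09) → (62.70,48.85) → (56.55,19.57). Open path.

**Shape 3** — `<path>` cubic bezier, stroke `#ff00ff` → engrave (S262, F3302). Control points (SVG): P0=(63.98,132.43), P1=(46.66,142.58), P2=(52.67,80.07), P3=(73.88,91.91); sampled at t=k/3. Machine vertices: (63.98,59.40) → (54.14,68.03) → (58.04,92.42) → (73.88,99.92). Open path.

**Shape 4** — `<path>` rectangle, stroke `#ff8800` → score (S439, F2011). Machine vertices: (50.92,129.65) → (75.19,129.65) → (75.19,89.02) → (50.92,89.02) → (50.92,129.65). Closed: final G1 returns to the first vertex.

**Shape 5** — `<path>` closed polygon, stroke `#0000ff` → cut (S941, F1417). Machine vertices: (113.43,36.89) → (90.90,113.86) → (34.59,154.64) → (113.43,36.89). Closed: final G1 returns to the first vertex.

**Shape 6** — `<path>` quadratic bezier, stroke `#ff8800` → score (S439, F2011). Control points (SVG): P0=(40.86,14.69), P1=(26.28,85.84), P2=(72.66,92.30); sampled at t=k/3. Machine vertices: (40.86,177.14) → (37.91,136.89) → (48.51,111.02) → (72.66,99.53). Open path.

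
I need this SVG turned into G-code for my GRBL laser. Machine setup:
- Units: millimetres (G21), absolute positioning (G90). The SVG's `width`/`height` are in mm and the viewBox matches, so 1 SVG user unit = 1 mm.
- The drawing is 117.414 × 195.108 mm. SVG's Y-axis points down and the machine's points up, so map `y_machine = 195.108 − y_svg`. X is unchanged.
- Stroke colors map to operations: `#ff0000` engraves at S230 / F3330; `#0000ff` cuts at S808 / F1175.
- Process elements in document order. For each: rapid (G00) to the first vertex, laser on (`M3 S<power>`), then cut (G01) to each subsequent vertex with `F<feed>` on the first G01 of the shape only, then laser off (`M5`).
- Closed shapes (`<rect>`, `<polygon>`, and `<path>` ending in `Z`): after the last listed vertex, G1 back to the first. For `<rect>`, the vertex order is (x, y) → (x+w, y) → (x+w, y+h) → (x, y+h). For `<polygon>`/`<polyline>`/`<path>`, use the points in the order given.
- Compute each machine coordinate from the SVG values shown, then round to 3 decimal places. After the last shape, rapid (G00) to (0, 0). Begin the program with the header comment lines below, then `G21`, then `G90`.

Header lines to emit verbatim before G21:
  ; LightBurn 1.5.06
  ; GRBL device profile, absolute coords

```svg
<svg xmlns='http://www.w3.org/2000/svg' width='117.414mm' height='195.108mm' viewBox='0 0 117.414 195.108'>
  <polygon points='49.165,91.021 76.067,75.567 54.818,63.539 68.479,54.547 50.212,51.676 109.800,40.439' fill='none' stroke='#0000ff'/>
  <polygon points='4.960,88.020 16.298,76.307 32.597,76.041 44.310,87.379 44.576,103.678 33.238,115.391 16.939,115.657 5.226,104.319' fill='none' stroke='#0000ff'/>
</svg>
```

; LightBurn 1.5.06
; GRBL device profile, absolute coords
G21
G90
G00 X49.165 Y104.087
M3 S808
G01 X76.067 Y119.541 F1175
G01 X54.818 Y131.569
G01 X68.479 Y140.561
G01 X50.212 Y143.432
G01 X109.800 Y154.669
G01 X49.165 Y104.087
M5
G00 X4.960 Y107.088
M3 S808
G01 X16.298 Y118.801 F1175
G01 X32.597 Y119.067
G01 X44.310 Y107.729
G01 X44.576 Y91.430
G01 X33.238 Y79.717
G01 X16.939 Y79.451
G01 X5.226 Y90.789
G01 X4.960 Y107.088
M5
G00 X0.000 Y0.000

1 u = 1 mm; y_m = 195.108 − y.

[1] `<polygon>` closed polygon, #0000ff→cut S808 F1175: (49.165,104.087) → (76.067,119.541) → (54.818,131.569) → (68.479,140.561) → (50.212,143.432) → (109.800,154.669) → (49.165,104.087) (closed)

[2] `<polygon>` regular polygon, #0000ff→cut S808 F1175: (4.960,107.088) → (16.298,118.801) → (32.597,119.067) → (44.310,107.729) → (44.576,91.430) → (33.238,79.717) → (16.939,79.451) → (5.226,90.789) → (4.960,107.088) (closed)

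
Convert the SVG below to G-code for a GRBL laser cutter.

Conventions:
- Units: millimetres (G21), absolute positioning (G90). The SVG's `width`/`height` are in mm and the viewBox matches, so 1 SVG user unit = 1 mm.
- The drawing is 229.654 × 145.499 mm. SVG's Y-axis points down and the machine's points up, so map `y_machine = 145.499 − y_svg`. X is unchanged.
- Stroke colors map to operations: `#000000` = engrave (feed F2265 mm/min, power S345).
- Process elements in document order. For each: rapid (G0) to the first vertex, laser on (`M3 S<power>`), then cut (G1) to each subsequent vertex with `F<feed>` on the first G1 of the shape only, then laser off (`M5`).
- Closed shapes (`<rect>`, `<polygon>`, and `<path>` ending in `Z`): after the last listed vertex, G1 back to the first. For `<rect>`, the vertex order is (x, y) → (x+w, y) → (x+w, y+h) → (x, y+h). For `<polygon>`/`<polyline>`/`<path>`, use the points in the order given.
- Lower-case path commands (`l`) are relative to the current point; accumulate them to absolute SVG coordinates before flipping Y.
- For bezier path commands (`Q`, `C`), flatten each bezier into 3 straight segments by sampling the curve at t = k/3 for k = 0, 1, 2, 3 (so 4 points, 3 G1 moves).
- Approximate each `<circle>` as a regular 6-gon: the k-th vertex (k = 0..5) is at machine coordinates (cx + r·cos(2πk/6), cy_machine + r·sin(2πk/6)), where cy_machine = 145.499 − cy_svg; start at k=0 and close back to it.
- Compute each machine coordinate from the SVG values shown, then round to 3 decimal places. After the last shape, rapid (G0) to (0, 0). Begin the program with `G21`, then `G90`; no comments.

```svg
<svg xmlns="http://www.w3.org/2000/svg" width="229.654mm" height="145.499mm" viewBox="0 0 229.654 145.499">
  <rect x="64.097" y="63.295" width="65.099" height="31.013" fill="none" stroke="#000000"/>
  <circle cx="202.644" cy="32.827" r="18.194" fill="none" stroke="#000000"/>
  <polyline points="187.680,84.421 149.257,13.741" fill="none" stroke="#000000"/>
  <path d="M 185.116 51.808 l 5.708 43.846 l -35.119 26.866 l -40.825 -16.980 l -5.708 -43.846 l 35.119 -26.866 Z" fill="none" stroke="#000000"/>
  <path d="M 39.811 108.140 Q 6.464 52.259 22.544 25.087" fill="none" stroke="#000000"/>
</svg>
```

viewBox `0 0 229.654 145.499` with mm width/height → 1 unit = 1 mm. Flip: y_m = 145.499 − y_svg.

**Shape 1** — `<rect>` rectangle, stroke `#000000` → engrave (S345, F2265). Machine vertices: (64.097,82.204) → (129.196,82.204) → (129.196,51.191) → (64.097,51.191) → (64.097,82.204). Closed: final G1 returns to the first vertex.

**Shape 2** — `<circle>` circle, stroke `#000000` → engrave (S345, F2265). Machine vertices: (220.838,112.672) → (211.741,128.428) → (193.547,128.428) → (184.450,112.672) → (193.547,96.916) → (211.741,96.916) → (220.838,112.672). Closed: final G1 returns to the first vertex.

**Shape 3** — `<polyline>` line segment, stroke `#000000` → engrave (S345, F2265). Machine vertices: (187.680,61.078) → (149.257,131.758). Open path.

**Shape 4** — `<path>` regular polygon, stroke `#000000` → engrave (S345, F2265). Machine vertices: (185.116,93.691) → (190.824,49.845) → (155.705,22.979) → (114.880,39.959) → (109.172,83.805) → (144.291,110.671) → (185.116,93.691). Closed: final G1 returns to the first vertex.

**Shape 5** — `<path>` quadratic bezier, stroke `#000000` → engrave (S345, F2265). Control points (SVG): P0=(39.811,108.140), P1=(6.464,52.259), P2=(22.544,25.087); sampled at t=k/3. Machine vertices: (39.811,37.359) → (23.072,71.423) → (17.316,99.107) → (22.544,120.412). Open path.

G21
G90
G0 X64.097 Y82.204
M3 S345
G1 X129.196 Y82.204 F2265
G1 X129.196 Y51.191
G1 X64.097 Y51.191
G1 X64.097 Y82.204
M5
G0 X220.838 Y112.672
M3 S345
G1 X211.741 Y128.428 F2265
G1 X193.547 Y128.428
G1 X184.450 Y112.672
G1 X193.547 Y96.916
G1 X211.741 Y96.916
G1 X220.838 Y112.672
M5
G0 X187.680 Y61.078
M3 S345
G1 X149.257 Y131.758 F2265
M5
G0 X185.116 Y93.691
M3 S345
G1 X190.824 Y49.845 F2265
G1 X155.705 Y22.979
G1 X114.880 Y39.959
G1 X109.172 Y83.805
G1 X144.291 Y110.671
G1 X185.116 Y93.691
M5
G0 X39.811 Y37.359
M3 S345
G1 X23.072 Y71.423 F2265
G1 X17.316 Y99.107
G1 X22.544 Y120.412
M5
G0 X0.000 Y0.000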